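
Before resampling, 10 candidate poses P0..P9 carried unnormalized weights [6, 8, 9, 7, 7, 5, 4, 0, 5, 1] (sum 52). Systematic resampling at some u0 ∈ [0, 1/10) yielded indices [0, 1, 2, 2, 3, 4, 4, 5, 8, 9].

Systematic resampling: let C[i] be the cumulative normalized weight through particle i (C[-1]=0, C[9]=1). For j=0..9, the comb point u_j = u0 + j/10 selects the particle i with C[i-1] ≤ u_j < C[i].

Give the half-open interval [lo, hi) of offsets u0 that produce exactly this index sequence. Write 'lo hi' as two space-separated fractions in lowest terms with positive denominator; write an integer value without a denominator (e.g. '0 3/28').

11/130 1/10

C = [3/26, 7/26, 23/52, 15/26, 37/52, 21/26, 23/26, 23/26, 51/52, 1]
j=0 picked index 0: u0 ∈ [0, 3/26)
j=1 picked index 1: u0 ∈ [1/65, 11/65)
j=2 picked index 2: u0 ∈ [9/130, 63/260)
j=3 picked index 2: u0 ∈ [-2/65, 37/260)
j=4 picked index 3: u0 ∈ [11/260, 23/130)
j=5 picked index 4: u0 ∈ [1/13, 11/52)
j=6 picked index 4: u0 ∈ [-3/130, 29/260)
j=7 picked index 5: u0 ∈ [3/260, 7/65)
j=8 picked index 8: u0 ∈ [11/130, 47/260)
j=9 picked index 9: u0 ∈ [21/260, 1/10)
intersection: [11/130, 1/10)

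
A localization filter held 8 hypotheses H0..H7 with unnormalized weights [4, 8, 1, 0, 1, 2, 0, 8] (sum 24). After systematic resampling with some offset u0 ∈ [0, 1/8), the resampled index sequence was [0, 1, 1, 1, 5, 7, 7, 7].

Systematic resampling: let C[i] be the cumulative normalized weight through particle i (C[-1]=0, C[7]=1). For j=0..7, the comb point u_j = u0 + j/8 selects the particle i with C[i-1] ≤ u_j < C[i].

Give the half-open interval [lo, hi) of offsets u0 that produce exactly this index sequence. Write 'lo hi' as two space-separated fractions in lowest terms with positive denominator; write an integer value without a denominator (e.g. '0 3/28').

C = [1/6, 1/2, 13/24, 13/24, 7/12, 2/3, 2/3, 1]
j=0 picked index 0: u0 ∈ [0, 1/6)
j=1 picked index 1: u0 ∈ [1/24, 3/8)
j=2 picked index 1: u0 ∈ [-1/12, 1/4)
j=3 picked index 1: u0 ∈ [-5/24, 1/8)
j=4 picked index 5: u0 ∈ [1/12, 1/6)
j=5 picked index 7: u0 ∈ [1/24, 3/8)
j=6 picked index 7: u0 ∈ [-1/12, 1/4)
j=7 picked index 7: u0 ∈ [-5/24, 1/8)
intersection: [1/12, 1/8)

1/12 1/8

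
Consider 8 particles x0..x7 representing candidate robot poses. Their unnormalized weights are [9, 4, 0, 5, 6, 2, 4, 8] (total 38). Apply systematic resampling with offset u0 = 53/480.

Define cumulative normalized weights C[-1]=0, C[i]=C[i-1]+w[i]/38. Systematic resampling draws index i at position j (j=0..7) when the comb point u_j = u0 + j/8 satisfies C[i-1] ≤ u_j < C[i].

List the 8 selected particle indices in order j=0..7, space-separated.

0 0 3 4 4 6 7 7

C = [9/38, 13/38, 13/38, 9/19, 12/19, 13/19, 15/19, 1]
j=0: u_0=53/480 ∈ [0, 9/38) → index 0
j=1: u_1=113/480 ∈ [0, 9/38) → index 0
j=2: u_2=173/480 ∈ [13/38, 9/19) → index 3
j=3: u_3=233/480 ∈ [9/19, 12/19) → index 4
j=4: u_4=293/480 ∈ [9/19, 12/19) → index 4
j=5: u_5=353/480 ∈ [13/19, 15/19) → index 6
j=6: u_6=413/480 ∈ [15/19, 1) → index 7
j=7: u_7=473/480 ∈ [15/19, 1) → index 7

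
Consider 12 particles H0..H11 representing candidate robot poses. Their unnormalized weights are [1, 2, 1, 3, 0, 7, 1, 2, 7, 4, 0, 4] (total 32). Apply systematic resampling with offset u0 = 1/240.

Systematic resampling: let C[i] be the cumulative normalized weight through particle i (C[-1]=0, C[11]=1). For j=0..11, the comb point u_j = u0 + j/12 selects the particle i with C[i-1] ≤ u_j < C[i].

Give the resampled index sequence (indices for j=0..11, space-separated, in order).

0 1 3 5 5 5 7 8 8 9 9 11

C = [1/32, 3/32, 1/8, 7/32, 7/32, 7/16, 15/32, 17/32, 3/4, 7/8, 7/8, 1]
j=0: u_0=1/240 ∈ [0, 1/32) → index 0
j=1: u_1=7/80 ∈ [1/32, 3/32) → index 1
j=2: u_2=41/240 ∈ [1/8, 7/32) → index 3
j=3: u_3=61/240 ∈ [7/32, 7/16) → index 5
j=4: u_4=27/80 ∈ [7/32, 7/16) → index 5
j=5: u_5=101/240 ∈ [7/32, 7/16) → index 5
j=6: u_6=121/240 ∈ [15/32, 17/32) → index 7
j=7: u_7=47/80 ∈ [17/32, 3/4) → index 8
j=8: u_8=161/240 ∈ [17/32, 3/4) → index 8
j=9: u_9=181/240 ∈ [3/4, 7/8) → index 9
j=10: u_10=67/80 ∈ [3/4, 7/8) → index 9
j=11: u_11=221/240 ∈ [7/8, 1) → index 11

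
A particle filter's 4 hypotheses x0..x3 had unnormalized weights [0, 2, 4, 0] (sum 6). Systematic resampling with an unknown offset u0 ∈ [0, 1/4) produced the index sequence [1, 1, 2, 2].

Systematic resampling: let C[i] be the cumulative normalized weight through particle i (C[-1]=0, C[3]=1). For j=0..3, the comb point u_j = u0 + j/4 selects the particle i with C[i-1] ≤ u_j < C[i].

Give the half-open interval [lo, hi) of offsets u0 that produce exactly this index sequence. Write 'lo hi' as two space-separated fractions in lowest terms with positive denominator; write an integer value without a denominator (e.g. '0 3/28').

C = [0, 1/3, 1, 1]
j=0 picked index 1: u0 ∈ [0, 1/3)
j=1 picked index 1: u0 ∈ [-1/4, 1/12)
j=2 picked index 2: u0 ∈ [-1/6, 1/2)
j=3 picked index 2: u0 ∈ [-5/12, 1/4)
intersection: [0, 1/12)

0 1/12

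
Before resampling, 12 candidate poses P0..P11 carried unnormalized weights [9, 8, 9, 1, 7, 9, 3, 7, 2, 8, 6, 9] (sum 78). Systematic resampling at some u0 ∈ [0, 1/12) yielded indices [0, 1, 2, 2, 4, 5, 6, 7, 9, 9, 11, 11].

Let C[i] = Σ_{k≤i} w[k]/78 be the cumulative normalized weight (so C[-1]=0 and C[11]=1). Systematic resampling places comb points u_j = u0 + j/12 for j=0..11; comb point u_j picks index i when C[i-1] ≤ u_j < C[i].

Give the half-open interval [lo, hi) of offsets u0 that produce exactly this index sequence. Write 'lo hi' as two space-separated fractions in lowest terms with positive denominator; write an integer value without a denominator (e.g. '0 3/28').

C = [3/26, 17/78, 1/3, 9/26, 17/39, 43/78, 23/39, 53/78, 55/78, 21/26, 23/26, 1]
j=0 picked index 0: u0 ∈ [0, 3/26)
j=1 picked index 1: u0 ∈ [5/156, 7/52)
j=2 picked index 2: u0 ∈ [2/39, 1/6)
j=3 picked index 2: u0 ∈ [-5/156, 1/12)
j=4 picked index 4: u0 ∈ [1/78, 4/39)
j=5 picked index 5: u0 ∈ [1/52, 7/52)
j=6 picked index 6: u0 ∈ [2/39, 7/78)
j=7 picked index 7: u0 ∈ [1/156, 5/52)
j=8 picked index 9: u0 ∈ [1/26, 11/78)
j=9 picked index 9: u0 ∈ [-7/156, 3/52)
j=10 picked index 11: u0 ∈ [2/39, 1/6)
j=11 picked index 11: u0 ∈ [-5/156, 1/12)
intersection: [2/39, 3/52)

2/39 3/52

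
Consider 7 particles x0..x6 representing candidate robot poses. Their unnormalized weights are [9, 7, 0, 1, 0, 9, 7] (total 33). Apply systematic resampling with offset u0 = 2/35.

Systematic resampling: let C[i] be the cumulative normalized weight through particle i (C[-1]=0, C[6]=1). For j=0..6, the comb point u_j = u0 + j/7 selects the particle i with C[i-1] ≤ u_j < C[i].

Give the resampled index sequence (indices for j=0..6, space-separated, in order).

C = [3/11, 16/33, 16/33, 17/33, 17/33, 26/33, 1]
j=0: u_0=2/35 ∈ [0, 3/11) → index 0
j=1: u_1=1/5 ∈ [0, 3/11) → index 0
j=2: u_2=12/35 ∈ [3/11, 16/33) → index 1
j=3: u_3=17/35 ∈ [16/33, 17/33) → index 3
j=4: u_4=22/35 ∈ [17/33, 26/33) → index 5
j=5: u_5=27/35 ∈ [17/33, 26/33) → index 5
j=6: u_6=32/35 ∈ [26/33, 1) → index 6

0 0 1 3 5 5 6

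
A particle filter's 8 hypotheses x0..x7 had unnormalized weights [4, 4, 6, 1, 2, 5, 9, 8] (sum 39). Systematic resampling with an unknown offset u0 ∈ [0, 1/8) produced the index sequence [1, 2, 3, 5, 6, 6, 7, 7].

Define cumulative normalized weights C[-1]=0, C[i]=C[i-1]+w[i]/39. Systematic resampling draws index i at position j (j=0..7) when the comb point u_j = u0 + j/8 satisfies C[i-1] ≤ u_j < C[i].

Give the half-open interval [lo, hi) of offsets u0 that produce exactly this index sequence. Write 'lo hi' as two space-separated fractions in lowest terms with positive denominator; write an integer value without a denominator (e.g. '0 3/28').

C = [4/39, 8/39, 14/39, 5/13, 17/39, 22/39, 31/39, 1]
j=0 picked index 1: u0 ∈ [4/39, 8/39)
j=1 picked index 2: u0 ∈ [25/312, 73/312)
j=2 picked index 3: u0 ∈ [17/156, 7/52)
j=3 picked index 5: u0 ∈ [19/312, 59/312)
j=4 picked index 6: u0 ∈ [5/78, 23/78)
j=5 picked index 6: u0 ∈ [-19/312, 53/312)
j=6 picked index 7: u0 ∈ [7/156, 1/4)
j=7 picked index 7: u0 ∈ [-25/312, 1/8)
intersection: [17/156, 1/8)

17/156 1/8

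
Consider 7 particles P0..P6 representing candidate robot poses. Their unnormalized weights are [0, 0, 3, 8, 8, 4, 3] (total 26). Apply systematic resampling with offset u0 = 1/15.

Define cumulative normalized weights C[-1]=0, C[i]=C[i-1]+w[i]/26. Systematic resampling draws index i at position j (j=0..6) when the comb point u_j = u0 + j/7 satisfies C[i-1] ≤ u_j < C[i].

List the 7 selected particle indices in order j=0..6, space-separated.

C = [0, 0, 3/26, 11/26, 19/26, 23/26, 1]
j=0: u_0=1/15 ∈ [0, 3/26) → index 2
j=1: u_1=22/105 ∈ [3/26, 11/26) → index 3
j=2: u_2=37/105 ∈ [3/26, 11/26) → index 3
j=3: u_3=52/105 ∈ [11/26, 19/26) → index 4
j=4: u_4=67/105 ∈ [11/26, 19/26) → index 4
j=5: u_5=82/105 ∈ [19/26, 23/26) → index 5
j=6: u_6=97/105 ∈ [23/26, 1) → index 6

2 3 3 4 4 5 6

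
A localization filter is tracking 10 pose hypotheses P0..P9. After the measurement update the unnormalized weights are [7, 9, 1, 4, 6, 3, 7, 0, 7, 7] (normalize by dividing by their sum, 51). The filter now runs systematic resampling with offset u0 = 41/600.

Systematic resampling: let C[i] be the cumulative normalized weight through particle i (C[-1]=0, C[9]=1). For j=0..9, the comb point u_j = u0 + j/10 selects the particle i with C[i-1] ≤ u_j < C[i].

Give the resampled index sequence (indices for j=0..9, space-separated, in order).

0 1 1 3 4 5 6 8 9 9

C = [7/51, 16/51, 1/3, 7/17, 9/17, 10/17, 37/51, 37/51, 44/51, 1]
j=0: u_0=41/600 ∈ [0, 7/51) → index 0
j=1: u_1=101/600 ∈ [7/51, 16/51) → index 1
j=2: u_2=161/600 ∈ [7/51, 16/51) → index 1
j=3: u_3=221/600 ∈ [1/3, 7/17) → index 3
j=4: u_4=281/600 ∈ [7/17, 9/17) → index 4
j=5: u_5=341/600 ∈ [9/17, 10/17) → index 5
j=6: u_6=401/600 ∈ [10/17, 37/51) → index 6
j=7: u_7=461/600 ∈ [37/51, 44/51) → index 8
j=8: u_8=521/600 ∈ [44/51, 1) → index 9
j=9: u_9=581/600 ∈ [44/51, 1) → index 9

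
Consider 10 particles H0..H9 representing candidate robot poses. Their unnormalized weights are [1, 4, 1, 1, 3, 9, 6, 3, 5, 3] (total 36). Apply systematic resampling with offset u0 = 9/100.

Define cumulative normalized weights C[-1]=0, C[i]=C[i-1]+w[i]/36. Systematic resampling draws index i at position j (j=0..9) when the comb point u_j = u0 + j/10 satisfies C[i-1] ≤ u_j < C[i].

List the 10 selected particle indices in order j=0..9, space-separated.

C = [1/36, 5/36, 1/6, 7/36, 5/18, 19/36, 25/36, 7/9, 11/12, 1]
j=0: u_0=9/100 ∈ [1/36, 5/36) → index 1
j=1: u_1=19/100 ∈ [1/6, 7/36) → index 3
j=2: u_2=29/100 ∈ [5/18, 19/36) → index 5
j=3: u_3=39/100 ∈ [5/18, 19/36) → index 5
j=4: u_4=49/100 ∈ [5/18, 19/36) → index 5
j=5: u_5=59/100 ∈ [19/36, 25/36) → index 6
j=6: u_6=69/100 ∈ [19/36, 25/36) → index 6
j=7: u_7=79/100 ∈ [7/9, 11/12) → index 8
j=8: u_8=89/100 ∈ [7/9, 11/12) → index 8
j=9: u_9=99/100 ∈ [11/12, 1) → index 9

1 3 5 5 5 6 6 8 8 9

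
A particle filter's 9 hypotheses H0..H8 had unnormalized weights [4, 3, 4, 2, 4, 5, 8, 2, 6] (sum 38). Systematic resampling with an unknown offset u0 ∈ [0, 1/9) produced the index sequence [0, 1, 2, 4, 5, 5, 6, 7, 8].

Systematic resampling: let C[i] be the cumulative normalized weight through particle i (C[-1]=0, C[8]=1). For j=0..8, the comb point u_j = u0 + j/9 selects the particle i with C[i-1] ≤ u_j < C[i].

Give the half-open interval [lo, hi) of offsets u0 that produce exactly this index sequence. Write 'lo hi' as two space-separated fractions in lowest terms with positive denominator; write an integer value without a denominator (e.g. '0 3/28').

C = [2/19, 7/38, 11/38, 13/38, 17/38, 11/19, 15/19, 16/19, 1]
j=0 picked index 0: u0 ∈ [0, 2/19)
j=1 picked index 1: u0 ∈ [-1/171, 25/342)
j=2 picked index 2: u0 ∈ [-13/342, 23/342)
j=3 picked index 4: u0 ∈ [1/114, 13/114)
j=4 picked index 5: u0 ∈ [1/342, 23/171)
j=5 picked index 5: u0 ∈ [-37/342, 4/171)
j=6 picked index 6: u0 ∈ [-5/57, 7/57)
j=7 picked index 7: u0 ∈ [2/171, 11/171)
j=8 picked index 8: u0 ∈ [-8/171, 1/9)
intersection: [2/171, 4/171)

2/171 4/171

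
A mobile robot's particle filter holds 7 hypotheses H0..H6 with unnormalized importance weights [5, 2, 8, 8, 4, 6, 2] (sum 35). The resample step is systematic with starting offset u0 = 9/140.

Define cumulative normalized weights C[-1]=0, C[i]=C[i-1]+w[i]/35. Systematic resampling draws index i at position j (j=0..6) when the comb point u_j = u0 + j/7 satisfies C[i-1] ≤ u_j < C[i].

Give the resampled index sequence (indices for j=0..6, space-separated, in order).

0 2 2 3 3 5 5

C = [1/7, 1/5, 3/7, 23/35, 27/35, 33/35, 1]
j=0: u_0=9/140 ∈ [0, 1/7) → index 0
j=1: u_1=29/140 ∈ [1/5, 3/7) → index 2
j=2: u_2=7/20 ∈ [1/5, 3/7) → index 2
j=3: u_3=69/140 ∈ [3/7, 23/35) → index 3
j=4: u_4=89/140 ∈ [3/7, 23/35) → index 3
j=5: u_5=109/140 ∈ [27/35, 33/35) → index 5
j=6: u_6=129/140 ∈ [27/35, 33/35) → index 5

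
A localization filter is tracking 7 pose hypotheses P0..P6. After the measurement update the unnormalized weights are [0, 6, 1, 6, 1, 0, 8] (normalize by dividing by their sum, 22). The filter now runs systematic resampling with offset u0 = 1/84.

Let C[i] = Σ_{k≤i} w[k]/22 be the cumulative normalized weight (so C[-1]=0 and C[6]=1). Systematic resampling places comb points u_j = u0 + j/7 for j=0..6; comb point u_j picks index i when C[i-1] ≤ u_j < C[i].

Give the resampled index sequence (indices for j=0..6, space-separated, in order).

C = [0, 3/11, 7/22, 13/22, 7/11, 7/11, 1]
j=0: u_0=1/84 ∈ [0, 3/11) → index 1
j=1: u_1=13/84 ∈ [0, 3/11) → index 1
j=2: u_2=25/84 ∈ [3/11, 7/22) → index 2
j=3: u_3=37/84 ∈ [7/22, 13/22) → index 3
j=4: u_4=7/12 ∈ [7/22, 13/22) → index 3
j=5: u_5=61/84 ∈ [7/11, 1) → index 6
j=6: u_6=73/84 ∈ [7/11, 1) → index 6

1 1 2 3 3 6 6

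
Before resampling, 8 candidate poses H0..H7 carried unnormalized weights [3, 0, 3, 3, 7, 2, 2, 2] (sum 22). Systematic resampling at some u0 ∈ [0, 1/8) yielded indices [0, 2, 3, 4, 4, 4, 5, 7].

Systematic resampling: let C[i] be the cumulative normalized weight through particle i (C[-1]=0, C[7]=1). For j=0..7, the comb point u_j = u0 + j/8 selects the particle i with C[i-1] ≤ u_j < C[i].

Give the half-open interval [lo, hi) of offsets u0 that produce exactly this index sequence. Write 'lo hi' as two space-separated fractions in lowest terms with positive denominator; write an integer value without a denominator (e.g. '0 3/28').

C = [3/22, 3/22, 3/11, 9/22, 8/11, 9/11, 10/11, 1]
j=0 picked index 0: u0 ∈ [0, 3/22)
j=1 picked index 2: u0 ∈ [1/88, 13/88)
j=2 picked index 3: u0 ∈ [1/44, 7/44)
j=3 picked index 4: u0 ∈ [3/88, 31/88)
j=4 picked index 4: u0 ∈ [-1/11, 5/22)
j=5 picked index 4: u0 ∈ [-19/88, 9/88)
j=6 picked index 5: u0 ∈ [-1/44, 3/44)
j=7 picked index 7: u0 ∈ [3/88, 1/8)
intersection: [3/88, 3/44)

3/88 3/44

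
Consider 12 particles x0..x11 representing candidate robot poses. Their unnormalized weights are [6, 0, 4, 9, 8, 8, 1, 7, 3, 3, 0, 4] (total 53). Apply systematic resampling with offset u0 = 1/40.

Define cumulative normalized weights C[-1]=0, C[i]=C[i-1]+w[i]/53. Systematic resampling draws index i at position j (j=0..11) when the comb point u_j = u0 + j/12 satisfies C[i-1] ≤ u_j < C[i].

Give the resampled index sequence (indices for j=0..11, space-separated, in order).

C = [6/53, 6/53, 10/53, 19/53, 27/53, 35/53, 36/53, 43/53, 46/53, 49/53, 49/53, 1]
j=0: u_0=1/40 ∈ [0, 6/53) → index 0
j=1: u_1=13/120 ∈ [0, 6/53) → index 0
j=2: u_2=23/120 ∈ [10/53, 19/53) → index 3
j=3: u_3=11/40 ∈ [10/53, 19/53) → index 3
j=4: u_4=43/120 ∈ [10/53, 19/53) → index 3
j=5: u_5=53/120 ∈ [19/53, 27/53) → index 4
j=6: u_6=21/40 ∈ [27/53, 35/53) → index 5
j=7: u_7=73/120 ∈ [27/53, 35/53) → index 5
j=8: u_8=83/120 ∈ [36/53, 43/53) → index 7
j=9: u_9=31/40 ∈ [36/53, 43/53) → index 7
j=10: u_10=103/120 ∈ [43/53, 46/53) → index 8
j=11: u_11=113/120 ∈ [49/53, 1) → index 11

0 0 3 3 3 4 5 5 7 7 8 11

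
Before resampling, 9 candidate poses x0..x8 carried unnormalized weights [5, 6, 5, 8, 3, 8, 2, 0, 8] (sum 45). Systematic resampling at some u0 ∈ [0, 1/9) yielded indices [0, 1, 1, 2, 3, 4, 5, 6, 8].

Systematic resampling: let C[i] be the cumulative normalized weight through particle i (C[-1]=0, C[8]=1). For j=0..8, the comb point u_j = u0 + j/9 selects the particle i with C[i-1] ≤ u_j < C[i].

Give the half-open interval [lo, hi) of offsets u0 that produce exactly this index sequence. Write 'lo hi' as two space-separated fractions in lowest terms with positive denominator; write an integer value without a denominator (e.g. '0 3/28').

C = [1/9, 11/45, 16/45, 8/15, 3/5, 7/9, 37/45, 37/45, 1]
j=0 picked index 0: u0 ∈ [0, 1/9)
j=1 picked index 1: u0 ∈ [0, 2/15)
j=2 picked index 1: u0 ∈ [-1/9, 1/45)
j=3 picked index 2: u0 ∈ [-4/45, 1/45)
j=4 picked index 3: u0 ∈ [-4/45, 4/45)
j=5 picked index 4: u0 ∈ [-1/45, 2/45)
j=6 picked index 5: u0 ∈ [-1/15, 1/9)
j=7 picked index 6: u0 ∈ [0, 2/45)
j=8 picked index 8: u0 ∈ [-1/15, 1/9)
intersection: [0, 1/45)

0 1/45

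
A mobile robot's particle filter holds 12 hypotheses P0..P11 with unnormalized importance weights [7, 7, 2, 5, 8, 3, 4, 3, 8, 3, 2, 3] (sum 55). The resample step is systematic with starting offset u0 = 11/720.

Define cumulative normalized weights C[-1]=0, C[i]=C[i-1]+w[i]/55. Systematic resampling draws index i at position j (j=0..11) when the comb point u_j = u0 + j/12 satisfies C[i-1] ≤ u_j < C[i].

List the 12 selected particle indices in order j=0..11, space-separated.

C = [7/55, 14/55, 16/55, 21/55, 29/55, 32/55, 36/55, 39/55, 47/55, 10/11, 52/55, 1]
j=0: u_0=11/720 ∈ [0, 7/55) → index 0
j=1: u_1=71/720 ∈ [0, 7/55) → index 0
j=2: u_2=131/720 ∈ [7/55, 14/55) → index 1
j=3: u_3=191/720 ∈ [14/55, 16/55) → index 2
j=4: u_4=251/720 ∈ [16/55, 21/55) → index 3
j=5: u_5=311/720 ∈ [21/55, 29/55) → index 4
j=6: u_6=371/720 ∈ [21/55, 29/55) → index 4
j=7: u_7=431/720 ∈ [32/55, 36/55) → index 6
j=8: u_8=491/720 ∈ [36/55, 39/55) → index 7
j=9: u_9=551/720 ∈ [39/55, 47/55) → index 8
j=10: u_10=611/720 ∈ [39/55, 47/55) → index 8
j=11: u_11=671/720 ∈ [10/11, 52/55) → index 10

0 0 1 2 3 4 4 6 7 8 8 10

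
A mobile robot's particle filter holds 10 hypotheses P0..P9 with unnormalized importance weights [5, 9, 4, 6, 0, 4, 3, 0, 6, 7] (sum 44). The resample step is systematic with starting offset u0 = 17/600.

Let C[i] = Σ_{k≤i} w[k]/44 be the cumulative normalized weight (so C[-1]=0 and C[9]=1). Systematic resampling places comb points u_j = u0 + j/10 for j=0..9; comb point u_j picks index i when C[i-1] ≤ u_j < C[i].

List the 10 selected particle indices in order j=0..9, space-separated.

C = [5/44, 7/22, 9/22, 6/11, 6/11, 7/11, 31/44, 31/44, 37/44, 1]
j=0: u_0=17/600 ∈ [0, 5/44) → index 0
j=1: u_1=77/600 ∈ [5/44, 7/22) → index 1
j=2: u_2=137/600 ∈ [5/44, 7/22) → index 1
j=3: u_3=197/600 ∈ [7/22, 9/22) → index 2
j=4: u_4=257/600 ∈ [9/22, 6/11) → index 3
j=5: u_5=317/600 ∈ [9/22, 6/11) → index 3
j=6: u_6=377/600 ∈ [6/11, 7/11) → index 5
j=7: u_7=437/600 ∈ [31/44, 37/44) → index 8
j=8: u_8=497/600 ∈ [31/44, 37/44) → index 8
j=9: u_9=557/600 ∈ [37/44, 1) → index 9

0 1 1 2 3 3 5 8 8 9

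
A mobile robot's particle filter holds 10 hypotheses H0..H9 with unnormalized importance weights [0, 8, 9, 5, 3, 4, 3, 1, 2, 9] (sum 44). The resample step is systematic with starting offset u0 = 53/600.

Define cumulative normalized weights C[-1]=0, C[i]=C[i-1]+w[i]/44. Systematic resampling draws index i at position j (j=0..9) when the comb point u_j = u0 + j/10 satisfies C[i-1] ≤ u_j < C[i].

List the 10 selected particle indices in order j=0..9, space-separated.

1 2 2 3 3 5 6 8 9 9

C = [0, 2/11, 17/44, 1/2, 25/44, 29/44, 8/11, 3/4, 35/44, 1]
j=0: u_0=53/600 ∈ [0, 2/11) → index 1
j=1: u_1=113/600 ∈ [2/11, 17/44) → index 2
j=2: u_2=173/600 ∈ [2/11, 17/44) → index 2
j=3: u_3=233/600 ∈ [17/44, 1/2) → index 3
j=4: u_4=293/600 ∈ [17/44, 1/2) → index 3
j=5: u_5=353/600 ∈ [25/44, 29/44) → index 5
j=6: u_6=413/600 ∈ [29/44, 8/11) → index 6
j=7: u_7=473/600 ∈ [3/4, 35/44) → index 8
j=8: u_8=533/600 ∈ [35/44, 1) → index 9
j=9: u_9=593/600 ∈ [35/44, 1) → index 9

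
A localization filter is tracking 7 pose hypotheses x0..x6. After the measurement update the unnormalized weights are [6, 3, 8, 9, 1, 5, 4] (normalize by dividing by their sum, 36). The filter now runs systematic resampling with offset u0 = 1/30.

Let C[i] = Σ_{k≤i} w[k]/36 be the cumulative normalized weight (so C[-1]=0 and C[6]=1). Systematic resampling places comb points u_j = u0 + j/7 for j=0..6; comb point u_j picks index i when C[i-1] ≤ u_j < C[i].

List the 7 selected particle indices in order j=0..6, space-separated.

0 1 2 2 3 4 6

C = [1/6, 1/4, 17/36, 13/18, 3/4, 8/9, 1]
j=0: u_0=1/30 ∈ [0, 1/6) → index 0
j=1: u_1=37/210 ∈ [1/6, 1/4) → index 1
j=2: u_2=67/210 ∈ [1/4, 17/36) → index 2
j=3: u_3=97/210 ∈ [1/4, 17/36) → index 2
j=4: u_4=127/210 ∈ [17/36, 13/18) → index 3
j=5: u_5=157/210 ∈ [13/18, 3/4) → index 4
j=6: u_6=187/210 ∈ [8/9, 1) → index 6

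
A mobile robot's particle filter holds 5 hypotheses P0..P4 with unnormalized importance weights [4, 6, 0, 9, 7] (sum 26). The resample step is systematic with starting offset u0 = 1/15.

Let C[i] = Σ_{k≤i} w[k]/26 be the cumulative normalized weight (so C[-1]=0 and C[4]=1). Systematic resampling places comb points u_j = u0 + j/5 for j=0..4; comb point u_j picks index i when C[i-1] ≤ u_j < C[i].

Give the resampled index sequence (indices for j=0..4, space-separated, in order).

C = [2/13, 5/13, 5/13, 19/26, 1]
j=0: u_0=1/15 ∈ [0, 2/13) → index 0
j=1: u_1=4/15 ∈ [2/13, 5/13) → index 1
j=2: u_2=7/15 ∈ [5/13, 19/26) → index 3
j=3: u_3=2/3 ∈ [5/13, 19/26) → index 3
j=4: u_4=13/15 ∈ [19/26, 1) → index 4

0 1 3 3 4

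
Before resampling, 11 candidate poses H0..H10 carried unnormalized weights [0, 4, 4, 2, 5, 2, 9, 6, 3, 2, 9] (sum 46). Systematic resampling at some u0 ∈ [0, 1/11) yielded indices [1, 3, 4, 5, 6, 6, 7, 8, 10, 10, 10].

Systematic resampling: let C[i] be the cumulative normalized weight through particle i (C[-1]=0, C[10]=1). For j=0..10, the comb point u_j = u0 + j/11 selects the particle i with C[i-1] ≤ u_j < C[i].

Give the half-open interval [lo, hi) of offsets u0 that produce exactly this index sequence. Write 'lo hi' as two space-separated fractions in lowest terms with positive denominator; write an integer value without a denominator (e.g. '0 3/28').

21/253 2/23

C = [0, 2/23, 4/23, 5/23, 15/46, 17/46, 13/23, 16/23, 35/46, 37/46, 1]
j=0 picked index 1: u0 ∈ [0, 2/23)
j=1 picked index 3: u0 ∈ [21/253, 32/253)
j=2 picked index 4: u0 ∈ [9/253, 73/506)
j=3 picked index 5: u0 ∈ [27/506, 49/506)
j=4 picked index 6: u0 ∈ [3/506, 51/253)
j=5 picked index 6: u0 ∈ [-43/506, 28/253)
j=6 picked index 7: u0 ∈ [5/253, 38/253)
j=7 picked index 8: u0 ∈ [15/253, 63/506)
j=8 picked index 10: u0 ∈ [39/506, 3/11)
j=9 picked index 10: u0 ∈ [-7/506, 2/11)
j=10 picked index 10: u0 ∈ [-53/506, 1/11)
intersection: [21/253, 2/23)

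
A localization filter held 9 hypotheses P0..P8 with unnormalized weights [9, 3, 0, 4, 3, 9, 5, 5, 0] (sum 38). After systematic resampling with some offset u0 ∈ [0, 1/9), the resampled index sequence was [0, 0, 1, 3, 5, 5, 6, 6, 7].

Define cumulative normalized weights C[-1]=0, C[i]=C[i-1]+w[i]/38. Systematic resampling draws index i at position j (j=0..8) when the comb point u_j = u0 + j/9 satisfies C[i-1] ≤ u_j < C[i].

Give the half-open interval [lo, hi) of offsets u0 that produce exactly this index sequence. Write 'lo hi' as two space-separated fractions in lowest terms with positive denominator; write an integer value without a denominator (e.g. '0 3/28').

C = [9/38, 6/19, 6/19, 8/19, 1/2, 14/19, 33/38, 1, 1]
j=0 picked index 0: u0 ∈ [0, 9/38)
j=1 picked index 0: u0 ∈ [-1/9, 43/342)
j=2 picked index 1: u0 ∈ [5/342, 16/171)
j=3 picked index 3: u0 ∈ [-1/57, 5/57)
j=4 picked index 5: u0 ∈ [1/18, 50/171)
j=5 picked index 5: u0 ∈ [-1/18, 31/171)
j=6 picked index 6: u0 ∈ [4/57, 23/114)
j=7 picked index 6: u0 ∈ [-7/171, 31/342)
j=8 picked index 7: u0 ∈ [-7/342, 1/9)
intersection: [4/57, 5/57)

4/57 5/57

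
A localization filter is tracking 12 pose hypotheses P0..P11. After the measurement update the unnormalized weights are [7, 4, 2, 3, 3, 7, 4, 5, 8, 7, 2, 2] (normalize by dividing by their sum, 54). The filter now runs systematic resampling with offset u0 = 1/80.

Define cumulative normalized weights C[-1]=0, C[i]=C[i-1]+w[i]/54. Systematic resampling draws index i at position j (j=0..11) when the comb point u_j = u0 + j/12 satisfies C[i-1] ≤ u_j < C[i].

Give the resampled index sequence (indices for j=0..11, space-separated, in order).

C = [7/54, 11/54, 13/54, 8/27, 19/54, 13/27, 5/9, 35/54, 43/54, 25/27, 26/27, 1]
j=0: u_0=1/80 ∈ [0, 7/54) → index 0
j=1: u_1=23/240 ∈ [0, 7/54) → index 0
j=2: u_2=43/240 ∈ [7/54, 11/54) → index 1
j=3: u_3=21/80 ∈ [13/54, 8/27) → index 3
j=4: u_4=83/240 ∈ [8/27, 19/54) → index 4
j=5: u_5=103/240 ∈ [19/54, 13/27) → index 5
j=6: u_6=41/80 ∈ [13/27, 5/9) → index 6
j=7: u_7=143/240 ∈ [5/9, 35/54) → index 7
j=8: u_8=163/240 ∈ [35/54, 43/54) → index 8
j=9: u_9=61/80 ∈ [35/54, 43/54) → index 8
j=10: u_10=203/240 ∈ [43/54, 25/27) → index 9
j=11: u_11=223/240 ∈ [25/27, 26/27) → index 10

0 0 1 3 4 5 6 7 8 8 9 10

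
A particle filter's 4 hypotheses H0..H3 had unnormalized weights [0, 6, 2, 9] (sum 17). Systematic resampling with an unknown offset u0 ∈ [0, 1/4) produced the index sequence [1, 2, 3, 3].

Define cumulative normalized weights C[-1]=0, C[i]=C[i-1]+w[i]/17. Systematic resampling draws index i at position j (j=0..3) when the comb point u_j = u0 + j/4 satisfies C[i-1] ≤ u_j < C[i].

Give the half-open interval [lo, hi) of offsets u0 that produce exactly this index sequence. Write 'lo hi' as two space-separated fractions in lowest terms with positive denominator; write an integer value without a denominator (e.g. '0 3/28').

7/68 15/68

C = [0, 6/17, 8/17, 1]
j=0 picked index 1: u0 ∈ [0, 6/17)
j=1 picked index 2: u0 ∈ [7/68, 15/68)
j=2 picked index 3: u0 ∈ [-1/34, 1/2)
j=3 picked index 3: u0 ∈ [-19/68, 1/4)
intersection: [7/68, 15/68)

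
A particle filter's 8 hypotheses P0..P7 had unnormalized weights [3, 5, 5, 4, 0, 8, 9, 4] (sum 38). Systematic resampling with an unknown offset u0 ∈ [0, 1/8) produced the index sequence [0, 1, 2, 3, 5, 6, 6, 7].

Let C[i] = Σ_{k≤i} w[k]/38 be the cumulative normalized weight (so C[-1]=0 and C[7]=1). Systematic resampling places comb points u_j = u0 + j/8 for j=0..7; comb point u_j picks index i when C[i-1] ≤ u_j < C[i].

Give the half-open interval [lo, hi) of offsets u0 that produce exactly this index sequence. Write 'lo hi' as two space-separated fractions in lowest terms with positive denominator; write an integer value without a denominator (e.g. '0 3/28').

5/152 11/152

C = [3/38, 4/19, 13/38, 17/38, 17/38, 25/38, 17/19, 1]
j=0 picked index 0: u0 ∈ [0, 3/38)
j=1 picked index 1: u0 ∈ [-7/152, 13/152)
j=2 picked index 2: u0 ∈ [-3/76, 7/76)
j=3 picked index 3: u0 ∈ [-5/152, 11/152)
j=4 picked index 5: u0 ∈ [-1/19, 3/19)
j=5 picked index 6: u0 ∈ [5/152, 41/152)
j=6 picked index 6: u0 ∈ [-7/76, 11/76)
j=7 picked index 7: u0 ∈ [3/152, 1/8)
intersection: [5/152, 11/152)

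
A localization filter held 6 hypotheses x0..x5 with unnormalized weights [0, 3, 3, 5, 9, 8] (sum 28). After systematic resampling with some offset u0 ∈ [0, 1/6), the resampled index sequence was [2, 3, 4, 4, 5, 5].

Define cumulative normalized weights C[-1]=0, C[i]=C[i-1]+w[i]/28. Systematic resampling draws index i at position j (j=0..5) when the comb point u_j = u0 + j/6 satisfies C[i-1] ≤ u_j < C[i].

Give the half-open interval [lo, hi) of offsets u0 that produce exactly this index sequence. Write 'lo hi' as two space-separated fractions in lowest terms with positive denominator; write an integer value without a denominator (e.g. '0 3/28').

3/28 1/6

C = [0, 3/28, 3/14, 11/28, 5/7, 1]
j=0 picked index 2: u0 ∈ [3/28, 3/14)
j=1 picked index 3: u0 ∈ [1/21, 19/84)
j=2 picked index 4: u0 ∈ [5/84, 8/21)
j=3 picked index 4: u0 ∈ [-3/28, 3/14)
j=4 picked index 5: u0 ∈ [1/21, 1/3)
j=5 picked index 5: u0 ∈ [-5/42, 1/6)
intersection: [3/28, 1/6)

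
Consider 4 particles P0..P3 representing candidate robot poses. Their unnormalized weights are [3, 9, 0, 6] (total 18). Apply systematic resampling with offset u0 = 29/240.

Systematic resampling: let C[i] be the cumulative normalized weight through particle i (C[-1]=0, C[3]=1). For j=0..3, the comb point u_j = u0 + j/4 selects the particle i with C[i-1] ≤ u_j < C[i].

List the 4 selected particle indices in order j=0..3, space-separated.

C = [1/6, 2/3, 2/3, 1]
j=0: u_0=29/240 ∈ [0, 1/6) → index 0
j=1: u_1=89/240 ∈ [1/6, 2/3) → index 1
j=2: u_2=149/240 ∈ [1/6, 2/3) → index 1
j=3: u_3=209/240 ∈ [2/3, 1) → index 3

0 1 1 3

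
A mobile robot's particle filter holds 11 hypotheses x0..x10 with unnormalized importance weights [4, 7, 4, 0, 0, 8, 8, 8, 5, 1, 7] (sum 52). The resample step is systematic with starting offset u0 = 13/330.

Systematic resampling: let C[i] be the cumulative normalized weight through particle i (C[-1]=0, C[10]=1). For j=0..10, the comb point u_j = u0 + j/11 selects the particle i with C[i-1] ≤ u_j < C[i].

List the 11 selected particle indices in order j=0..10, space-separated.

C = [1/13, 11/52, 15/52, 15/52, 15/52, 23/52, 31/52, 3/4, 11/13, 45/52, 1]
j=0: u_0=13/330 ∈ [0, 1/13) → index 0
j=1: u_1=43/330 ∈ [1/13, 11/52) → index 1
j=2: u_2=73/330 ∈ [11/52, 15/52) → index 2
j=3: u_3=103/330 ∈ [15/52, 23/52) → index 5
j=4: u_4=133/330 ∈ [15/52, 23/52) → index 5
j=5: u_5=163/330 ∈ [23/52, 31/52) → index 6
j=6: u_6=193/330 ∈ [23/52, 31/52) → index 6
j=7: u_7=223/330 ∈ [31/52, 3/4) → index 7
j=8: u_8=23/30 ∈ [3/4, 11/13) → index 8
j=9: u_9=283/330 ∈ [11/13, 45/52) → index 9
j=10: u_10=313/330 ∈ [45/52, 1) → index 10

0 1 2 5 5 6 6 7 8 9 10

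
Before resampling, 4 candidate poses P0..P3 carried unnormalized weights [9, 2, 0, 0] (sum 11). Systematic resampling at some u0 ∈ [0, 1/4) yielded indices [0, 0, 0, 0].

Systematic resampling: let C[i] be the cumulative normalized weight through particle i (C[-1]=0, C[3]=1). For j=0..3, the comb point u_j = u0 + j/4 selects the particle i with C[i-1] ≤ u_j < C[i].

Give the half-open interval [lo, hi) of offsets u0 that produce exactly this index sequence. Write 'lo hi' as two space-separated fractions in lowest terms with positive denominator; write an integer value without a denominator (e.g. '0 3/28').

0 3/44

C = [9/11, 1, 1, 1]
j=0 picked index 0: u0 ∈ [0, 9/11)
j=1 picked index 0: u0 ∈ [-1/4, 25/44)
j=2 picked index 0: u0 ∈ [-1/2, 7/22)
j=3 picked index 0: u0 ∈ [-3/4, 3/44)
intersection: [0, 3/44)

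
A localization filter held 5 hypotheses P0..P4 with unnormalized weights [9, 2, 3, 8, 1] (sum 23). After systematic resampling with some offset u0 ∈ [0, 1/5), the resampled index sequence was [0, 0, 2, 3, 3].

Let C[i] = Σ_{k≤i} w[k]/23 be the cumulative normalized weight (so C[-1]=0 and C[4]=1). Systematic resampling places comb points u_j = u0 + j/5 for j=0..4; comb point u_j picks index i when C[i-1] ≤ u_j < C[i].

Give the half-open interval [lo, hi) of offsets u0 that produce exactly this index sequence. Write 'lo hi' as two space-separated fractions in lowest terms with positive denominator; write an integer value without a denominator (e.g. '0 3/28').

C = [9/23, 11/23, 14/23, 22/23, 1]
j=0 picked index 0: u0 ∈ [0, 9/23)
j=1 picked index 0: u0 ∈ [-1/5, 22/115)
j=2 picked index 2: u0 ∈ [9/115, 24/115)
j=3 picked index 3: u0 ∈ [1/115, 41/115)
j=4 picked index 3: u0 ∈ [-22/115, 18/115)
intersection: [9/115, 18/115)

9/115 18/115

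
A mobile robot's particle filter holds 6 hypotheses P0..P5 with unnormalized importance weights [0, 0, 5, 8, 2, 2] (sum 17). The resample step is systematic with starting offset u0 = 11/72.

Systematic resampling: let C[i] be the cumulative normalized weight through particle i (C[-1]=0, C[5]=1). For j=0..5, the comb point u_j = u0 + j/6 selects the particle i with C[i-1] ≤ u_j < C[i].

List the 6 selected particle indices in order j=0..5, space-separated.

C = [0, 0, 5/17, 13/17, 15/17, 1]
j=0: u_0=11/72 ∈ [0, 5/17) → index 2
j=1: u_1=23/72 ∈ [5/17, 13/17) → index 3
j=2: u_2=35/72 ∈ [5/17, 13/17) → index 3
j=3: u_3=47/72 ∈ [5/17, 13/17) → index 3
j=4: u_4=59/72 ∈ [13/17, 15/17) → index 4
j=5: u_5=71/72 ∈ [15/17, 1) → index 5

2 3 3 3 4 5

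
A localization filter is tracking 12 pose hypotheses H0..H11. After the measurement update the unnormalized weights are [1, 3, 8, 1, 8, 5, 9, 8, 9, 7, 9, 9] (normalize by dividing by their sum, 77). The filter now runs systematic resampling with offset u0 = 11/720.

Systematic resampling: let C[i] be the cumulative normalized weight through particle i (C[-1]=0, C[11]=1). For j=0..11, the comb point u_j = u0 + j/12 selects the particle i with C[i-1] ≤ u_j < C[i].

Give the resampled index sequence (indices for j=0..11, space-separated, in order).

1 2 4 4 6 6 7 8 9 9 10 11

C = [1/77, 4/77, 12/77, 13/77, 3/11, 26/77, 5/11, 43/77, 52/77, 59/77, 68/77, 1]
j=0: u_0=11/720 ∈ [1/77, 4/77) → index 1
j=1: u_1=71/720 ∈ [4/77, 12/77) → index 2
j=2: u_2=131/720 ∈ [13/77, 3/11) → index 4
j=3: u_3=191/720 ∈ [13/77, 3/11) → index 4
j=4: u_4=251/720 ∈ [26/77, 5/11) → index 6
j=5: u_5=311/720 ∈ [26/77, 5/11) → index 6
j=6: u_6=371/720 ∈ [5/11, 43/77) → index 7
j=7: u_7=431/720 ∈ [43/77, 52/77) → index 8
j=8: u_8=491/720 ∈ [52/77, 59/77) → index 9
j=9: u_9=551/720 ∈ [52/77, 59/77) → index 9
j=10: u_10=611/720 ∈ [59/77, 68/77) → index 10
j=11: u_11=671/720 ∈ [68/77, 1) → index 11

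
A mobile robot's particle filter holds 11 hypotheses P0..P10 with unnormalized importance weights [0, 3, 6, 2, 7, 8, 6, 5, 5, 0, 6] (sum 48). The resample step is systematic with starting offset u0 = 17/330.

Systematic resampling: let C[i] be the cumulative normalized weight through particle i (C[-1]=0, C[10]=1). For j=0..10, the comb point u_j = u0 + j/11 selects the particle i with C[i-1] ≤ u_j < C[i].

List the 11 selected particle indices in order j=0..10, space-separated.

C = [0, 1/16, 3/16, 11/48, 3/8, 13/24, 2/3, 37/48, 7/8, 7/8, 1]
j=0: u_0=17/330 ∈ [0, 1/16) → index 1
j=1: u_1=47/330 ∈ [1/16, 3/16) → index 2
j=2: u_2=7/30 ∈ [11/48, 3/8) → index 4
j=3: u_3=107/330 ∈ [11/48, 3/8) → index 4
j=4: u_4=137/330 ∈ [3/8, 13/24) → index 5
j=5: u_5=167/330 ∈ [3/8, 13/24) → index 5
j=6: u_6=197/330 ∈ [13/24, 2/3) → index 6
j=7: u_7=227/330 ∈ [2/3, 37/48) → index 7
j=8: u_8=257/330 ∈ [37/48, 7/8) → index 8
j=9: u_9=287/330 ∈ [37/48, 7/8) → index 8
j=10: u_10=317/330 ∈ [7/8, 1) → index 10

1 2 4 4 5 5 6 7 8 8 10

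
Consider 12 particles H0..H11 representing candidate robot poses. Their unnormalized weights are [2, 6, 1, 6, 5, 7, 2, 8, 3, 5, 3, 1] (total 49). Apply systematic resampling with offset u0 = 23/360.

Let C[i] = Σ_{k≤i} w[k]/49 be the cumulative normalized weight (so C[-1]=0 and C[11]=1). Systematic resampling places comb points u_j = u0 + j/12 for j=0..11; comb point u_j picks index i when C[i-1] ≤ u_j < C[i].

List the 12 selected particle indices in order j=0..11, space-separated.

1 1 3 4 4 5 6 7 7 8 9 11

C = [2/49, 8/49, 9/49, 15/49, 20/49, 27/49, 29/49, 37/49, 40/49, 45/49, 48/49, 1]
j=0: u_0=23/360 ∈ [2/49, 8/49) → index 1
j=1: u_1=53/360 ∈ [2/49, 8/49) → index 1
j=2: u_2=83/360 ∈ [9/49, 15/49) → index 3
j=3: u_3=113/360 ∈ [15/49, 20/49) → index 4
j=4: u_4=143/360 ∈ [15/49, 20/49) → index 4
j=5: u_5=173/360 ∈ [20/49, 27/49) → index 5
j=6: u_6=203/360 ∈ [27/49, 29/49) → index 6
j=7: u_7=233/360 ∈ [29/49, 37/49) → index 7
j=8: u_8=263/360 ∈ [29/49, 37/49) → index 7
j=9: u_9=293/360 ∈ [37/49, 40/49) → index 8
j=10: u_10=323/360 ∈ [40/49, 45/49) → index 9
j=11: u_11=353/360 ∈ [48/49, 1) → index 11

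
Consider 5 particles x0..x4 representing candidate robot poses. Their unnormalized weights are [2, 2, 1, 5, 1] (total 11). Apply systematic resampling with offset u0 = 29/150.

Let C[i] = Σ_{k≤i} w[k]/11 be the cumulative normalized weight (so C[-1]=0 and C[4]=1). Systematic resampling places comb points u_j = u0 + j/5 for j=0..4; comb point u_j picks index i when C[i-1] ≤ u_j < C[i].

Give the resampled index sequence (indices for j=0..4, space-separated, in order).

1 2 3 3 4

C = [2/11, 4/11, 5/11, 10/11, 1]
j=0: u_0=29/150 ∈ [2/11, 4/11) → index 1
j=1: u_1=59/150 ∈ [4/11, 5/11) → index 2
j=2: u_2=89/150 ∈ [5/11, 10/11) → index 3
j=3: u_3=119/150 ∈ [5/11, 10/11) → index 3
j=4: u_4=149/150 ∈ [10/11, 1) → index 4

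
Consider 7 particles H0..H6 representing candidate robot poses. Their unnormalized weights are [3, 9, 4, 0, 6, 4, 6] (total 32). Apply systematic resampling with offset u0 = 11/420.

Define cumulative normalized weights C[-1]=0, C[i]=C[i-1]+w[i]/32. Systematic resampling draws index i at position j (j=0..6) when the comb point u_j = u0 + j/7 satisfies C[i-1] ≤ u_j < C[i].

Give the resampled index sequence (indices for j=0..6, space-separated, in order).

0 1 1 2 4 5 6

C = [3/32, 3/8, 1/2, 1/2, 11/16, 13/16, 1]
j=0: u_0=11/420 ∈ [0, 3/32) → index 0
j=1: u_1=71/420 ∈ [3/32, 3/8) → index 1
j=2: u_2=131/420 ∈ [3/32, 3/8) → index 1
j=3: u_3=191/420 ∈ [3/8, 1/2) → index 2
j=4: u_4=251/420 ∈ [1/2, 11/16) → index 4
j=5: u_5=311/420 ∈ [11/16, 13/16) → index 5
j=6: u_6=53/60 ∈ [13/16, 1) → index 6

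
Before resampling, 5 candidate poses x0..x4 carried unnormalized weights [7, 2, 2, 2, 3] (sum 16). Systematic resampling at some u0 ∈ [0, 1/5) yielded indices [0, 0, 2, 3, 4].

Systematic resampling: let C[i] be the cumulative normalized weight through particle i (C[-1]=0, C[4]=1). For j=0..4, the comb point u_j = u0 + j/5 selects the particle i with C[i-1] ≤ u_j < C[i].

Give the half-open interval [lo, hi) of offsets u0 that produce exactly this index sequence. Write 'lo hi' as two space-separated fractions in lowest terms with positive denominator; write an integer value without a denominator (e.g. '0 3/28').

13/80 1/5

C = [7/16, 9/16, 11/16, 13/16, 1]
j=0 picked index 0: u0 ∈ [0, 7/16)
j=1 picked index 0: u0 ∈ [-1/5, 19/80)
j=2 picked index 2: u0 ∈ [13/80, 23/80)
j=3 picked index 3: u0 ∈ [7/80, 17/80)
j=4 picked index 4: u0 ∈ [1/80, 1/5)
intersection: [13/80, 1/5)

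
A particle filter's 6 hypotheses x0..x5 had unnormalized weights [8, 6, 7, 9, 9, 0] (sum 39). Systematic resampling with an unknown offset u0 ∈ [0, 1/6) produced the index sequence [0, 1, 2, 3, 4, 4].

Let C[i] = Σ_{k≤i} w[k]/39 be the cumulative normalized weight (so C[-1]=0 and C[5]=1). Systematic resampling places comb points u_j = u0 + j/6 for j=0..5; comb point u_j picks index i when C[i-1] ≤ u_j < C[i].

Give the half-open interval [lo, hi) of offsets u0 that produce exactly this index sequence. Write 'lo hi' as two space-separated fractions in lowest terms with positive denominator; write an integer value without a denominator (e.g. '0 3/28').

4/39 1/6

C = [8/39, 14/39, 7/13, 10/13, 1, 1]
j=0 picked index 0: u0 ∈ [0, 8/39)
j=1 picked index 1: u0 ∈ [1/26, 5/26)
j=2 picked index 2: u0 ∈ [1/39, 8/39)
j=3 picked index 3: u0 ∈ [1/26, 7/26)
j=4 picked index 4: u0 ∈ [4/39, 1/3)
j=5 picked index 4: u0 ∈ [-5/78, 1/6)
intersection: [4/39, 1/6)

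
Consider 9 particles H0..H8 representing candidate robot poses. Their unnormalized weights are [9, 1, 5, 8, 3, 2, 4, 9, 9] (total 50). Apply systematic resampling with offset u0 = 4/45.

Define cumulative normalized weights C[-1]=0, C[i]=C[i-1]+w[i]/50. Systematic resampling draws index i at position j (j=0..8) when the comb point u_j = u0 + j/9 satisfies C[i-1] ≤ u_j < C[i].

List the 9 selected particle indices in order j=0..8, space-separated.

0 2 3 3 5 7 7 8 8

C = [9/50, 1/5, 3/10, 23/50, 13/25, 14/25, 16/25, 41/50, 1]
j=0: u_0=4/45 ∈ [0, 9/50) → index 0
j=1: u_1=1/5 ∈ [1/5, 3/10) → index 2
j=2: u_2=14/45 ∈ [3/10, 23/50) → index 3
j=3: u_3=19/45 ∈ [3/10, 23/50) → index 3
j=4: u_4=8/15 ∈ [13/25, 14/25) → index 5
j=5: u_5=29/45 ∈ [16/25, 41/50) → index 7
j=6: u_6=34/45 ∈ [16/25, 41/50) → index 7
j=7: u_7=13/15 ∈ [41/50, 1) → index 8
j=8: u_8=44/45 ∈ [41/50, 1) → index 8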